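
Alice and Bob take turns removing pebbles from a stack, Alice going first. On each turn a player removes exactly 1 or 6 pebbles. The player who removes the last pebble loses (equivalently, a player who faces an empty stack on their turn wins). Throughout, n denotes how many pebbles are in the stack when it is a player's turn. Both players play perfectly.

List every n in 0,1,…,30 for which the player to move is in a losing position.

Use the standard recursion: the mover wins at a terminal position; elsewhere, the mover wins exactly when some move hands the opponent an L position.
n=0: no move; the opponent has just taken the last pebble and therefore loses → W
n=1: the only move is to 0(W), a W ⇒ L
n=2: can move to 1, which is L ⇒ W
n=3: the only move is to 2(W), a W ⇒ L
n=4: can move to 3, which is L ⇒ W
n=5: the only move is to 4(W), a W ⇒ L
n=6: can move to 5, which is L ⇒ W
n=7: can move to 1, which is L ⇒ W
n=8: moves to 7(W), 2(W); every one is W ⇒ L
n=9: can move to 8, which is L ⇒ W
n=10: moves to 9(W), 4(W); every one is W ⇒ L
n=11: can move to 10, which is L ⇒ W
n=12: moves to 11(W), 6(W); every one is W ⇒ L
n=13: can move to 12, which is L ⇒ W
n=14: can move to 8, which is L ⇒ W
n=15: moves to 14(W), 9(W); every one is W ⇒ L
n=16: can move to 15, which is L ⇒ W
n=17: moves to 16(W), 11(W); every one is W ⇒ L
n=18: can move to 17, which is L ⇒ W
n=19: moves to 18(W), 13(W); every one is W ⇒ L
n=20: can move to 19, which is L ⇒ W
n=21: can move to 15, which is L ⇒ W
n=22: moves to 21(W), 16(W); every one is W ⇒ L
n=23: can move to 22, which is L ⇒ W
n=24: moves to 23(W), 18(W); every one is W ⇒ L
n=25: can move to 24, which is L ⇒ W
n=26: moves to 25(W), 20(W); every one is W ⇒ L
n=27: can move to 26, which is L ⇒ W
n=28: can move to 22, which is L ⇒ W
n=29: moves to 28(W), 23(W); every one is W ⇒ L
n=30: can move to 29, which is L ⇒ W
Reading off the rows marked L gives the requested list; there are 13 such values of n.

1, 3, 5, 8, 10, 12, 15, 17, 19, 22, 24, 26, 29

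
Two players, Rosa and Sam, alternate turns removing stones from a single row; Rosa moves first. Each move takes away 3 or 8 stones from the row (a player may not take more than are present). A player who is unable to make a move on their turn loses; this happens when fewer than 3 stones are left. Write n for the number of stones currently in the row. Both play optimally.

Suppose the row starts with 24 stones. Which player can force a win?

Label each position W (a win for the player to move) or L (a loss). A position with no legal move is L; any other position is W exactly when some move reaches an L, and L when every move reaches a W.
n=0: no move → L
n=1: no move → L
n=2: no move → L
n=3: reaches L-position 0 → W
n=4: reaches L-position 1 → W
n=5: reaches L-position 2 → W
n=6: only reaches 3(W), which is W → L
n=7: only reaches 4(W), which is W → L
n=8: reaches L-position 0 → W
n=9: reaches L-position 6 → W
n=10: reaches L-position 7 → W
n=11: only reaches 8(W), 3(W), all W → L
n=12: only reaches 9(W), 4(W), all W → L
n=13: only reaches 10(W), 5(W), all W → L
n=14: reaches L-position 11 → W
n=15: reaches L-position 12 → W
n=16: reaches L-position 13 → W
n=17: only reaches 14(W), 9(W), all W → L
n=18: only reaches 15(W), 10(W), all W → L
n=19: reaches L-position 11 → W
n=20: reaches L-position 17 → W
n=21: reaches L-position 18 → W
n=22: only reaches 19(W), 14(W), all W → L
n=23: only reaches 20(W), 15(W), all W → L
n=24: only reaches 21(W), 16(W), all W → L
Every move from 24 reaches a W position, so the mover loses.

Sam wins.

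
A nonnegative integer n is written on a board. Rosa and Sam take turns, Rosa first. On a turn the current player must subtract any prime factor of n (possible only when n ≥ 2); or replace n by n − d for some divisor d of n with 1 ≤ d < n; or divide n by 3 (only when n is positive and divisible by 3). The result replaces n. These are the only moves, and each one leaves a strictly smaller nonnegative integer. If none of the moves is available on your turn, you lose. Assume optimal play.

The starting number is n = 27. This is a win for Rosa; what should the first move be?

Move to 9.

Build the W/L table. Terminal = L. A non-terminal position is W if it has a move to some L; otherwise it is L.
n=0: no move → L
n=1: no move → L
n=2: can move to 0, which is L ⇒ W
n=3: can move to 0, which is L ⇒ W
n=4: moves to 2(W), 3(W); every one is W ⇒ L
n=5: can move to 0, which is L ⇒ W
n=6: can move to 4, which is L ⇒ W
n=7: can move to 0, which is L ⇒ W
n=8: can move to 4, which is L ⇒ W
n=9: moves to 3(W), 6(W), 8(W); every one is W ⇒ L
n=10: can move to 9, which is L ⇒ W
n=11: can move to 0, which is L ⇒ W
n=12: can move to 4, which is L ⇒ W
n=13: can move to 0, which is L ⇒ W
n=14: moves to 7(W), 12(W), 13(W); every one is W ⇒ L
n=15: can move to 14, which is L ⇒ W
n=16: can move to 14, which is L ⇒ W
n=17: can move to 0, which is L ⇒ W
n=18: can move to 9, which is L ⇒ W
n=19: can move to 0, which is L ⇒ W
n=20: moves to 10(W), 15(W), 16(W), 18(W), 19(W); every one is W ⇒ L
n=21: can move to 14, which is L ⇒ W
n=22: can move to 20, which is L ⇒ W
n=23: can move to 0, which is L ⇒ W
n=24: can move to 20, which is L ⇒ W
n=25: can move to 20, which is L ⇒ W
n=26: moves to 13(W), 24(W), 25(W); every one is W ⇒ L
n=27: can move to 9, which is L ⇒ W
From 27, the L positions reachable in one move are: 9, 26. Any move reaching one of these is winning.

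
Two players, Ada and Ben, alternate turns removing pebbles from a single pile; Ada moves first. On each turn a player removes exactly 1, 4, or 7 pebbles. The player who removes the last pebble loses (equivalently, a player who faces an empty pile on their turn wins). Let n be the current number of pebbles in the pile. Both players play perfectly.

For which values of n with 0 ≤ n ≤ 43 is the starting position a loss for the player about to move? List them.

Classify positions by backward induction: terminal positions (no move available) are W. From any other position, the mover wins iff some move reaches an L.
n=0: no move; the opponent has just taken the last pebble and therefore loses → W
n=1: →0(W) only, which is W, so L
n=2: →1(L), so W
n=3: →2(W) only, which is W, so L
n=4: →3(L), so W
n=5: →1(L), so W
n=6: →5(W), 2(W) — all W, so L
n=7: →6(L), so W
n=8: →1(L), so W
n=9: →8(W), 5(W), 2(W) — all W, so L
n=10: →9(L), so W
n=11: →10(W), 7(W), 4(W) — all W, so L
n=12: →11(L), so W
n=13: →9(L), so W
n=14: →13(W), 10(W), 7(W) — all W, so L
n=15: →14(L), so W
n=16: →9(L), so W
n=17: →16(W), 13(W), 10(W) — all W, so L
n=18: →17(L), so W
n=19: →18(W), 15(W), 12(W) — all W, so L
n=20: →19(L), so W
n=21: →17(L), so W
n=22: →21(W), 18(W), 15(W) — all W, so L
n=23: →22(L), so W
n=24: →17(L), so W
n=25: →24(W), 21(W), 18(W) — all W, so L
n=26: →25(L), so W
n=27: →26(W), 23(W), 20(W) — all W, so L
n=28: →27(L), so W
n=29: →25(L), so W
n=30: →29(W), 26(W), 23(W) — all W, so L
n=31: →30(L), so W
n=32: →25(L), so W
n=33: →32(W), 29(W), 26(W) — all W, so L
n=34: →33(L), so W
n=35: →34(W), 31(W), 28(W) — all W, so L
n=36: →35(L), so W
n=37: →33(L), so W
n=38: →37(W), 34(W), 31(W) — all W, so L
n=39: →38(L), so W
n=40: →33(L), so W
n=41: →40(W), 37(W), 34(W) — all W, so L
n=42: →41(L), so W
n=43: →42(W), 39(W), 36(W) — all W, so L
Reading off the rows marked L gives the requested list; there are 17 such values of n.

1, 3, 6, 9, 11, 14, 17, 19, 22, 25, 27, 30, 33, 35, 38, 41, 43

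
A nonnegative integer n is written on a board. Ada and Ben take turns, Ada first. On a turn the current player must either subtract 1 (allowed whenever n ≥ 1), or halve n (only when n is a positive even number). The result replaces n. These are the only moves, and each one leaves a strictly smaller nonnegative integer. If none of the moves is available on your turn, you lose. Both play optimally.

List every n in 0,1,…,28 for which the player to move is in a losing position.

0, 2, 5, 7, 9, 11, 13, 15, 17, 19, 21, 23, 25, 27

Build the W/L table. Terminal = L. A non-terminal position is W if it has a move to some L; otherwise it is L.
n=0: no move → L
n=1: →0(L), so W
n=2: →1(W) only, which is W, so L
n=3: →2(L), so W
n=4: →2(L), so W
n=5: →4(W) only, which is W, so L
n=6: →5(L), so W
n=7: →6(W) only, which is W, so L
n=8: →7(L), so W
n=9: →8(W) only, which is W, so L
n=10: →5(L), so W
n=11: →10(W) only, which is W, so L
n=12: →11(L), so W
n=13: →12(W) only, which is W, so L
n=14: →7(L), so W
n=15: →14(W) only, which is W, so L
n=16: →15(L), so W
n=17: →16(W) only, which is W, so L
n=18: →9(L), so W
n=19: →18(W) only, which is W, so L
n=20: →19(L), so W
n=21: →20(W) only, which is W, so L
n=22: →11(L), so W
n=23: →22(W) only, which is W, so L
n=24: →23(L), so W
n=25: →24(W) only, which is W, so L
n=26: →13(L), so W
n=27: →26(W) only, which is W, so L
n=28: →27(L), so W
Reading off the rows marked L gives the requested list; there are 14 such values of n.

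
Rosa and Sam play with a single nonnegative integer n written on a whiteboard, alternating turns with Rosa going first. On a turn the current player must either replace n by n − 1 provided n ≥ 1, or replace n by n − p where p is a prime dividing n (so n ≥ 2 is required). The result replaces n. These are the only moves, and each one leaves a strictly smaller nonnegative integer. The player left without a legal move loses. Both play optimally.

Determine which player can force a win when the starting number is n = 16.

Sam wins.

Work bottom-up. With no move the player to move loses. Otherwise the position is W if at least one move leads to an L position for the opponent, and L if every move leads to a W.
n=0: no move → L
n=1: →0(L), so W
n=2: →0(L), so W
n=3: →0(L), so W
n=4: →2(W), 3(W) — all W, so L
n=5: →0(L), so W
n=6: →4(L), so W
n=7: →0(L), so W
n=8: →6(W), 7(W) — all W, so L
n=9: →8(L), so W
n=10: →8(L), so W
n=11: →0(L), so W
n=12: →9(W), 10(W), 11(W) — all W, so L
n=13: →0(L), so W
n=14: →12(L), so W
n=15: →12(L), so W
n=16: →14(W), 15(W) — all W, so L
Every move from 16 reaches a W position, so the mover loses.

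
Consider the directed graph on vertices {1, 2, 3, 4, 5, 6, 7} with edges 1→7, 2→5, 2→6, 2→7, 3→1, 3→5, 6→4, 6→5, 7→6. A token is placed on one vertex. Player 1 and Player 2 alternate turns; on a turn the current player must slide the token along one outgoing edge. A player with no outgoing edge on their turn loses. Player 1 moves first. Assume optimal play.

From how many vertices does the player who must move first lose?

Compute win/loss labels from the base case upward. A position with no move is L. Any other position is W if it can reach an L in one move, else L.
Every edge goes from a vertex to one that appears earlier in the order 5, 4, 6, 7, 1, 3, 2, so processing vertices in that order labels each vertex after all of its successors.
5: no outgoing edge → L
4: no outgoing edge → L
6: →4(L), so W
7: →6(W) only, which is W, so L
1: →7(L), so W
3: →5(L), so W
2: →7(L), so W
The L vertices are 4, 5, 7; that is 3 in all.

3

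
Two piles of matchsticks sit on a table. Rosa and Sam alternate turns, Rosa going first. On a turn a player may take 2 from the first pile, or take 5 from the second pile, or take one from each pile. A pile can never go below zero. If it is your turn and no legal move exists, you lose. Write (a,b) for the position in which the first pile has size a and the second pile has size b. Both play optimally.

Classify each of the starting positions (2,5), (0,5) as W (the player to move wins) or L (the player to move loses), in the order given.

(2,5): L, (0,5): W

Compute win/loss labels from the base case upward. A position with no move is L. Any other position is W if it can reach an L in one move, else L.
No move ever increases a pile, so every position that can arise here has a ≤ 2 and b ≤ 5; it is enough to label the cells with 0 ≤ a ≤ 2 and 0 ≤ b ≤ 5.
Every move lowers a or b (never raises either), so fill the grid row by row in increasing a, and left to right within a row: each cell's successors are then already labelled.
      b=0  b=1  b=2  b=3  b=4  b=5
a=0:    L    L    L    L    L    W
a=1:    L    W    W    W    W    W
a=2:    W    W    W    W    W    L
Cells with no legal move (terminal, hence L): (0,0), (0,1), (0,2), (0,3), (0,4), (1,0).
The remaining L cells, each justified by listing all of its moves:
(2,5): only reaches (0,5)(W), (2,0)(W), (1,4)(W), all W → L
Every other cell has at least one move into one of the L cells above, so it is W.
(2,5): one of the L cells justified above, so L
(0,5): the move to (0,0) reaches an L cell, so W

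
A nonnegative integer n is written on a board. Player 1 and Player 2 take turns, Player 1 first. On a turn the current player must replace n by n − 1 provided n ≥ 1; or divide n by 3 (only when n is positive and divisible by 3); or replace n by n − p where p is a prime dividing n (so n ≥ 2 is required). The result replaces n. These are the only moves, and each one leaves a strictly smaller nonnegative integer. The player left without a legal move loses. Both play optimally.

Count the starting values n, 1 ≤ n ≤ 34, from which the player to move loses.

8

Work bottom-up. With no move the player to move loses. Otherwise the position is W if at least one move leads to an L position for the opponent, and L if every move leads to a W.
n=0: no move → L
n=1: W (go to 0, an L position)
n=2: W (go to 0, an L position)
n=3: W (go to 0, an L position)
n=4: L (options 2(W), 3(W) are all W)
n=5: W (go to 0, an L position)
n=6: W (go to 4, an L position)
n=7: W (go to 0, an L position)
n=8: L (options 6(W), 7(W) are all W)
n=9: W (go to 8, an L position)
n=10: W (go to 8, an L position)
n=11: W (go to 0, an L position)
n=12: W (go to 4, an L position)
n=13: W (go to 0, an L position)
n=14: L (options 7(W), 12(W), 13(W) are all W)
n=15: W (go to 14, an L position)
n=16: W (go to 14, an L position)
n=17: W (go to 0, an L position)
n=18: L (options 6(W), 15(W), 16(W), 17(W) are all W)
n=19: W (go to 0, an L position)
n=20: W (go to 18, an L position)
n=21: W (go to 14, an L position)
n=22: L (options 11(W), 20(W), 21(W) are all W)
n=23: W (go to 0, an L position)
n=24: W (go to 8, an L position)
n=25: L (options 20(W), 24(W) are all W)
n=26: W (go to 25, an L position)
n=27: L (options 9(W), 24(W), 26(W) are all W)
n=28: W (go to 27, an L position)
n=29: W (go to 0, an L position)
n=30: W (go to 25, an L position)
n=31: W (go to 0, an L position)
n=32: L (options 30(W), 31(W) are all W)
n=33: W (go to 22, an L position)
n=34: W (go to 32, an L position)
L entries with 1 ≤ n ≤ 34 (n=0 is outside the asked range and is not counted): n = 4, 8, 14, 18, 22, 25, 27, 32; that makes 8.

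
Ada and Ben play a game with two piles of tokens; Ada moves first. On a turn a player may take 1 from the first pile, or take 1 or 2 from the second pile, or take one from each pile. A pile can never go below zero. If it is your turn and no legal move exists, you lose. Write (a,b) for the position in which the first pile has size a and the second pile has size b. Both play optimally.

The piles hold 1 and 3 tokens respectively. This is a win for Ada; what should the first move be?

Use the standard recursion: the mover loses at a terminal position; elsewhere, the mover wins exactly when some move hands the opponent an L position.
No move ever increases a pile, so every position that can arise here has a ≤ 1 and b ≤ 3; it is enough to label the cells with 0 ≤ a ≤ 1 and 0 ≤ b ≤ 3.
Every move lowers a or b (never raises either), so fill the grid row by row in increasing a, and left to right within a row: each cell's successors are then already labelled.
      b=0  b=1  b=2  b=3
a=0:    L    W    W    L
a=1:    W    W    L    W
Cells with no legal move (terminal, hence L): (0,0).
The remaining L cells, each justified by listing all of its moves:
(0,3): →(0,2)(W), (0,1)(W) — all W, so L
(1,2): →(0,2)(W), (1,1)(W), (1,0)(W), (0,1)(W) — all W, so L
Every other cell has at least one move into one of the L cells above, so it is W.
From (1,3), the L positions reachable in one move are: (0,3), (1,2). Any move reaching one of these is winning.

Move to (0,3).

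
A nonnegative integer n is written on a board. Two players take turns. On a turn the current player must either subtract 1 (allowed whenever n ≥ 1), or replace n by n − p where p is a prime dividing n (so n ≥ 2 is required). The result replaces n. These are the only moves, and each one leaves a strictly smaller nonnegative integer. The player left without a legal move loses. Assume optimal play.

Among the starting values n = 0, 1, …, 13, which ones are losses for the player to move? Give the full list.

Positions with no move are L. A position that does have a move is losing for the player to move precisely when every available move leads to a winning position for the opponent. Fill in the labels:
n=0: no move → L
n=1: →0(L), so W
n=2: →0(L), so W
n=3: →0(L), so W
n=4: →2(W), 3(W) — all W, so L
n=5: →0(L), so W
n=6: →4(L), so W
n=7: →0(L), so W
n=8: →6(W), 7(W) — all W, so L
n=9: →8(L), so W
n=10: →8(L), so W
n=11: →0(L), so W
n=12: →9(W), 10(W), 11(W) — all W, so L
n=13: →0(L), so W
The losing starting values of n are exactly the entries labelled L in this table (4 of them).

0, 4, 8, 12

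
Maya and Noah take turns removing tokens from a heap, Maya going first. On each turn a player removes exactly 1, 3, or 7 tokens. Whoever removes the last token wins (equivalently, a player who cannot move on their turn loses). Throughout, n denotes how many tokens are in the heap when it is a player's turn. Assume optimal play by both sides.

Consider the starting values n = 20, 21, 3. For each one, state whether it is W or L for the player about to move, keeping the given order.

20: L, 21: W, 3: W

Use the standard recursion: the mover loses at a terminal position; elsewhere, the mover wins exactly when some move hands the opponent an L position.
n=0: no move → L
n=1: can move to 0, which is L ⇒ W
n=2: the only move is to 1(W), a W ⇒ L
n=3: can move to 2, which is L ⇒ W
n=4: moves to 3(W), 1(W); every one is W ⇒ L
n=5: can move to 4, which is L ⇒ W
n=6: moves to 5(W), 3(W); every one is W ⇒ L
n=7: can move to 6, which is L ⇒ W
n=8: moves to 7(W), 5(W), 1(W); every one is W ⇒ L
n=9: can move to 8, which is L ⇒ W
n=10: moves to 9(W), 7(W), 3(W); every one is W ⇒ L
n=11: can move to 10, which is L ⇒ W
n=12: moves to 11(W), 9(W), 5(W); every one is W ⇒ L
n=13: can move to 12, which is L ⇒ W
n=14: moves to 13(W), 11(W), 7(W); every one is W ⇒ L
n=15: can move to 14, which is L ⇒ W
n=16: moves to 15(W), 13(W), 9(W); every one is W ⇒ L
n=17: can move to 16, which is L ⇒ W
n=18: moves to 17(W), 15(W), 11(W); every one is W ⇒ L
n=19: can move to 18, which is L ⇒ W
n=20: moves to 19(W), 17(W), 13(W); every one is W ⇒ L
n=21: can move to 20, which is L ⇒ W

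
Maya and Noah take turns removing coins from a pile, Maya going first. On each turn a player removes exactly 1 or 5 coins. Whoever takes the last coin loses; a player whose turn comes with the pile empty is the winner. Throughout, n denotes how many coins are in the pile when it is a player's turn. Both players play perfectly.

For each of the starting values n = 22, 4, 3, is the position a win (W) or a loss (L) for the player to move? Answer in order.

Classify positions by backward induction: terminal positions (no move available) are W. From any other position, the mover wins iff some move reaches an L.
n=0: no move; the opponent has just taken the last coin and therefore loses → W
n=1: the only move is to 0(W), a W ⇒ L
n=2: can move to 1, which is L ⇒ W
n=3: the only move is to 2(W), a W ⇒ L
n=4: can move to 3, which is L ⇒ W
n=5: moves to 4(W), 0(W); every one is W ⇒ L
n=6: can move to 5, which is L ⇒ W
n=7: moves to 6(W), 2(W); every one is W ⇒ L
n=8: can move to 7, which is L ⇒ W
n=9: moves to 8(W), 4(W); every one is W ⇒ L
n=10: can move to 9, which is L ⇒ W
n=11: moves to 10(W), 6(W); every one is W ⇒ L
n=12: can move to 11, which is L ⇒ W
n=13: moves to 12(W), 8(W); every one is W ⇒ L
n=14: can move to 13, which is L ⇒ W
n=15: moves to 14(W), 10(W); every one is W ⇒ L
n=16: can move to 15, which is L ⇒ W
n=17: moves to 16(W), 12(W); every one is W ⇒ L
n=18: can move to 17, which is L ⇒ W
n=19: moves to 18(W), 14(W); every one is W ⇒ L
n=20: can move to 19, which is L ⇒ W
n=21: moves to 20(W), 16(W); every one is W ⇒ L
n=22: can move to 21, which is L ⇒ W

22: W, 4: W, 3: L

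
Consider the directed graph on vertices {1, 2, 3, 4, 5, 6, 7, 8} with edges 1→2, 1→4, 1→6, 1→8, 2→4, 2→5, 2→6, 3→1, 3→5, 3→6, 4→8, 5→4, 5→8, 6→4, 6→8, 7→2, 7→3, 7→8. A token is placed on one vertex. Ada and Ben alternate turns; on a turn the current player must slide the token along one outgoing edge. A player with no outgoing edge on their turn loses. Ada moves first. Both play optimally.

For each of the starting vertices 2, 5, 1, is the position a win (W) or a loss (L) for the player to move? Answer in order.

2: L, 5: W, 1: W

Classify positions by backward induction: terminal positions (no move available) are L. From any other position, the mover wins iff some move reaches an L.
Every edge goes from a vertex to one that appears earlier in the order 8, 4, 5, 6, 2, 1, 3, 7, so processing vertices in that order labels each vertex after all of its successors.
8: no outgoing edge → L
4: can move to 8, which is L ⇒ W
5: can move to 8, which is L ⇒ W
6: can move to 8, which is L ⇒ W
2: moves to 6(W), 5(W), 4(W); every one is W ⇒ L
1: can move to 2, which is L ⇒ W
3: moves to 1(W), 6(W), 5(W); every one is W ⇒ L
7: can move to 3, which is L ⇒ W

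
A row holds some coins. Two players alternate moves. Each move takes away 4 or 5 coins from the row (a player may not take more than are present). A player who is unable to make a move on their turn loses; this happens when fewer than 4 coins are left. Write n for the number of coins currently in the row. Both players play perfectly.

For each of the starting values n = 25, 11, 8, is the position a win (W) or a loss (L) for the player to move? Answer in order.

Use the standard recursion: the mover loses at a terminal position; elsewhere, the mover wins exactly when some move hands the opponent an L position.
n=0: no move → L
n=1: no move → L
n=2: no move → L
n=3: no move → L
n=4: W (go to 0, an L position)
n=5: W (go to 1, an L position)
n=6: W (go to 2, an L position)
n=7: W (go to 3, an L position)
n=8: W (go to 3, an L position)
n=9: L (options 5(W), 4(W) are all W)
n=10: L (options 6(W), 5(W) are all W)
n=11: L (options 7(W), 6(W) are all W)
n=12: L (options 8(W), 7(W) are all W)
n=13: W (go to 9, an L position)
n=14: W (go to 10, an L position)
n=15: W (go to 11, an L position)
n=16: W (go to 12, an L position)
n=17: W (go to 12, an L position)
n=18: L (options 14(W), 13(W) are all W)
n=19: L (options 15(W), 14(W) are all W)
n=20: L (options 16(W), 15(W) are all W)
n=21: L (options 17(W), 16(W) are all W)
n=22: W (go to 18, an L position)
n=23: W (go to 19, an L position)
n=24: W (go to 20, an L position)
n=25: W (go to 21, an L position)

25: W, 11: L, 8: W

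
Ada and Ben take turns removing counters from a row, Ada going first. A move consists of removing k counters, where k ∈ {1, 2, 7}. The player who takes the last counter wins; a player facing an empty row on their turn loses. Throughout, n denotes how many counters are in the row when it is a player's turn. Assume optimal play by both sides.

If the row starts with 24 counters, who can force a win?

Ben wins.

Compute win/loss labels from the base case upward. A position with no move is L. Any other position is W if it can reach an L in one move, else L.
n=0: no move → L
n=1: can move to 0, which is L ⇒ W
n=2: can move to 0, which is L ⇒ W
n=3: moves to 2(W), 1(W); every one is W ⇒ L
n=4: can move to 3, which is L ⇒ W
n=5: can move to 3, which is L ⇒ W
n=6: moves to 5(W), 4(W); every one is W ⇒ L
n=7: can move to 6, which is L ⇒ W
n=8: can move to 6, which is L ⇒ W
n=9: moves to 8(W), 7(W), 2(W); every one is W ⇒ L
n=10: can move to 9, which is L ⇒ W
n=11: can move to 9, which is L ⇒ W
n=12: moves to 11(W), 10(W), 5(W); every one is W ⇒ L
n=13: can move to 12, which is L ⇒ W
n=14: can move to 12, which is L ⇒ W
n=15: moves to 14(W), 13(W), 8(W); every one is W ⇒ L
n=16: can move to 15, which is L ⇒ W
n=17: can move to 15, which is L ⇒ W
n=18: moves to 17(W), 16(W), 11(W); every one is W ⇒ L
n=19: can move to 18, which is L ⇒ W
n=20: can move to 18, which is L ⇒ W
n=21: moves to 20(W), 19(W), 14(W); every one is W ⇒ L
n=22: can move to 21, which is L ⇒ W
n=23: can move to 21, which is L ⇒ W
n=24: moves to 23(W), 22(W), 17(W); every one is W ⇒ L
Every move from 24 reaches a W position, so the mover loses.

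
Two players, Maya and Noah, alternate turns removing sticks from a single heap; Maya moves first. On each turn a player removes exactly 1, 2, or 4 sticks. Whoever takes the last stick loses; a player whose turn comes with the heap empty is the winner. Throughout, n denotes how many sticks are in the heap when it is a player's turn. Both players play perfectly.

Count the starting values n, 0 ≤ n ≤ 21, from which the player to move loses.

7

Use the standard recursion: the mover wins at a terminal position; elsewhere, the mover wins exactly when some move hands the opponent an L position.
n=0: no move; the opponent has just taken the last stick and therefore loses → W
n=1: →0(W) only, which is W, so L
n=2: →1(L), so W
n=3: →1(L), so W
n=4: →3(W), 2(W), 0(W) — all W, so L
n=5: →4(L), so W
n=6: →4(L), so W
n=7: →6(W), 5(W), 3(W) — all W, so L
n=8: →7(L), so W
n=9: →7(L), so W
n=10: →9(W), 8(W), 6(W) — all W, so L
n=11: →10(L), so W
n=12: →10(L), so W
n=13: →12(W), 11(W), 9(W) — all W, so L
n=14: →13(L), so W
n=15: →13(L), so W
n=16: →15(W), 14(W), 12(W) — all W, so L
n=17: →16(L), so W
n=18: →16(L), so W
n=19: →18(W), 17(W), 15(W) — all W, so L
n=20: →19(L), so W
n=21: →19(L), so W
L entries with 0 ≤ n ≤ 21: n = 1, 4, 7, 10, 13, 16, 19; that makes 7.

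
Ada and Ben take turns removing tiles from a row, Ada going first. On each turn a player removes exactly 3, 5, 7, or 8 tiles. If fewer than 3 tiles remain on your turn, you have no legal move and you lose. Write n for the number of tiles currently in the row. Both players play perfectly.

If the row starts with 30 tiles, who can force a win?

Work bottom-up. With no move the player to move loses. Otherwise the position is W if at least one move leads to an L position for the opponent, and L if every move leads to a W.
n=0: no move → L
n=1: no move → L
n=2: no move → L
n=3: →0(L), so W
n=4: →1(L), so W
n=5: →2(L), so W
n=6: →1(L), so W
n=7: →2(L), so W
n=8: →1(L), so W
n=9: →2(L), so W
n=10: →2(L), so W
n=11: →8(W), 6(W), 4(W), 3(W) — all W, so L
n=12: →9(W), 7(W), 5(W), 4(W) — all W, so L
n=13: →10(W), 8(W), 6(W), 5(W) — all W, so L
n=14: →11(L), so W
n=15: →12(L), so W
n=16: →13(L), so W
n=17: →12(L), so W
n=18: →13(L), so W
n=19: →12(L), so W
n=20: →13(L), so W
n=21: →13(L), so W
n=22: →19(W), 17(W), 15(W), 14(W) — all W, so L
n=23: →20(W), 18(W), 16(W), 15(W) — all W, so L
n=24: →21(W), 19(W), 17(W), 16(W) — all W, so L
n=25: →22(L), so W
n=26: →23(L), so W
n=27: →24(L), so W
n=28: →23(L), so W
n=29: →24(L), so W
n=30: →23(L), so W
The starting position 30 is W: Ada should remove 7, leaving 23, handing over an L position.

Ada wins.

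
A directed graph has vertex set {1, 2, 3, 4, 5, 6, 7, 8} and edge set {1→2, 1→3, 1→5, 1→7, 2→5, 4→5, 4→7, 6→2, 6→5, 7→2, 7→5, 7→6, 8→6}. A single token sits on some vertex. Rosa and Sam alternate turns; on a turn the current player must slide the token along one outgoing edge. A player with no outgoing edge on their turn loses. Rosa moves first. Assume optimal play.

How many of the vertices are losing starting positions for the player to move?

Compute win/loss labels from the base case upward. A position with no move is L. Any other position is W if it can reach an L in one move, else L.
Every edge goes from a vertex to one that appears earlier in the order 3, 5, 2, 6, 7, 4, 1, 8, so processing vertices in that order labels each vertex after all of its successors.
3: no outgoing edge → L
5: no outgoing edge → L
2: can move to 5, which is L ⇒ W
6: can move to 5, which is L ⇒ W
7: can move to 5, which is L ⇒ W
4: can move to 5, which is L ⇒ W
1: can move to 5, which is L ⇒ W
8: the only move is to 6(W), a W ⇒ L
The L vertices are 3, 5, 8; that is 3 in all.

3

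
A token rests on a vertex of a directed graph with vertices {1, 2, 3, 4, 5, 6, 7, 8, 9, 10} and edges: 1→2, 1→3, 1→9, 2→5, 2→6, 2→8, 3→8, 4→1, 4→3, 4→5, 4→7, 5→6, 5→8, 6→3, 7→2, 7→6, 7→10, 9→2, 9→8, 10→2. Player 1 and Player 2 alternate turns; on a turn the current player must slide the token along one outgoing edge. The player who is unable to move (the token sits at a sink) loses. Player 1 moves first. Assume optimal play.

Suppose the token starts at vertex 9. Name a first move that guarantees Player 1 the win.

Move to 8.

Classify positions by backward induction: terminal positions (no move available) are L. From any other position, the mover wins iff some move reaches an L.
Every edge goes from a vertex to one that appears earlier in the order 8, 3, 6, 5, 2, 10, 7, 9, 1, 4, so processing vertices in that order labels each vertex after all of its successors.
8: no outgoing edge → L
3: reaches L-position 8 → W
6: only reaches 3(W), which is W → L
5: reaches L-position 6 → W
2: reaches L-position 6 → W
10: only reaches 2(W), which is W → L
7: reaches L-position 10 → W
9: reaches L-position 8 → W
1: only reaches 9(W), 2(W), 3(W), all W → L
4: reaches L-position 1 → W
From 9, the L positions reachable in one move are: 8.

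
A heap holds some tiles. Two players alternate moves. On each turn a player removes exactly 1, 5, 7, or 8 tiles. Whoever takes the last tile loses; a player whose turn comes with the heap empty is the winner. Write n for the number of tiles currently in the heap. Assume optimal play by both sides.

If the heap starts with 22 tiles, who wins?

Compute win/loss labels from the base case upward. A position with no move is W. Any other position is W if it can reach an L in one move, else L.
n=0: no move; the opponent has just taken the last tile and therefore loses → W
n=1: the only move is to 0(W), a W ⇒ L
n=2: can move to 1, which is L ⇒ W
n=3: the only move is to 2(W), a W ⇒ L
n=4: can move to 3, which is L ⇒ W
n=5: moves to 4(W), 0(W); every one is W ⇒ L
n=6: can move to 5, which is L ⇒ W
n=7: moves to 6(W), 2(W), 0(W); every one is W ⇒ L
n=8: can move to 7, which is L ⇒ W
n=9: can move to 1, which is L ⇒ W
n=10: can move to 5, which is L ⇒ W
n=11: can move to 3, which is L ⇒ W
n=12: can move to 7, which is L ⇒ W
n=13: can move to 5, which is L ⇒ W
n=14: can move to 7, which is L ⇒ W
n=15: can move to 7, which is L ⇒ W
n=16: moves to 15(W), 11(W), 9(W), 8(W); every one is W ⇒ L
n=17: can move to 16, which is L ⇒ W
n=18: moves to 17(W), 13(W), 11(W), 10(W); every one is W ⇒ L
n=19: can move to 18, which is L ⇒ W
n=20: moves to 19(W), 15(W), 13(W), 12(W); every one is W ⇒ L
n=21: can move to 20, which is L ⇒ W
n=22: moves to 21(W), 17(W), 15(W), 14(W); every one is W ⇒ L
The starting position 22 is L: whatever the player to move does, the opponent receives a W position.

The second player wins.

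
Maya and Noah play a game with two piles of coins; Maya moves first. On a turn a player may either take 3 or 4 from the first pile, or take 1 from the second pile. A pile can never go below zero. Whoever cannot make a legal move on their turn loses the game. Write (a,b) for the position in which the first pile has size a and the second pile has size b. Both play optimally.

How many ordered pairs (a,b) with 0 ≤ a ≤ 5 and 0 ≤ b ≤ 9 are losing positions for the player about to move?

30

Label each position W (a win for the player to move) or L (a loss). A position with no legal move is L; any other position is W exactly when some move reaches an L, and L when every move reaches a W.
Every move lowers a or b (never raises either), so fill the grid row by row in increasing a, and left to right within a row: each cell's successors are then already labelled.
      b=0  b=1  b=2  b=3  b=4  b=5  b=6  b=7  b=8  b=9
a=0:    L    W    L    W    L    W    L    W    L    W
a=1:    L    W    L    W    L    W    L    W    L    W
a=2:    L    W    L    W    L    W    L    W    L    W
a=3:    W    L    W    L    W    L    W    L    W    L
a=4:    W    L    W    L    W    L    W    L    W    L
a=5:    W    L    W    L    W    L    W    L    W    L
Cells with no legal move (terminal, hence L): (0,0), (1,0), (2,0).
The remaining L cells, each justified by listing all of its moves:
(0,2): →(0,1)(W) only, which is W, so L
(0,4): →(0,3)(W) only, which is W, so L
(0,6): →(0,5)(W) only, which is W, so L
(0,8): →(0,7)(W) only, which is W, so L
(1,2): →(1,1)(W) only, which is W, so L
(1,4): →(1,3)(W) only, which is W, so L
(1,6): →(1,5)(W) only, which is W, so L
(1,8): →(1,7)(W) only, which is W, so L
(2,2): →(2,1)(W) only, which is W, so L
(2,4): →(2,3)(W) only, which is W, so L
(2,6): →(2,5)(W) only, which is W, so L
(2,8): →(2,7)(W) only, which is W, so L
(3,1): →(0,1)(W), (3,0)(W) — all W, so L
(3,3): →(0,3)(W), (3,2)(W) — all W, so L
(3,5): →(0,5)(W), (3,4)(W) — all W, so L
(3,7): →(0,7)(W), (3,6)(W) — all W, so L
(3,9): →(0,9)(W), (3,8)(W) — all W, so L
(4,1): →(1,1)(W), (0,1)(W), (4,0)(W) — all W, so L
(4,3): →(1,3)(W), (0,3)(W), (4,2)(W) — all W, so L
(4,5): →(1,5)(W), (0,5)(W), (4,4)(W) — all W, so L
(4,7): →(1,7)(W), (0,7)(W), (4,6)(W) — all W, so L
(4,9): →(1,9)(W), (0,9)(W), (4,8)(W) — all W, so L
(5,1): →(2,1)(W), (1,1)(W), (5,0)(W) — all W, so L
(5,3): →(2,3)(W), (1,3)(W), (5,2)(W) — all W, so L
(5,5): →(2,5)(W), (1,5)(W), (5,4)(W) — all W, so L
(5,7): →(2,7)(W), (1,7)(W), (5,6)(W) — all W, so L
(5,9): →(2,9)(W), (1,9)(W), (5,8)(W) — all W, so L
Every other cell has at least one move into one of the L cells above, so it is W.
L cells per row: a=0: 5, a=1: 5, a=2: 5, a=3: 5, a=4: 5, a=5: 5; total 30.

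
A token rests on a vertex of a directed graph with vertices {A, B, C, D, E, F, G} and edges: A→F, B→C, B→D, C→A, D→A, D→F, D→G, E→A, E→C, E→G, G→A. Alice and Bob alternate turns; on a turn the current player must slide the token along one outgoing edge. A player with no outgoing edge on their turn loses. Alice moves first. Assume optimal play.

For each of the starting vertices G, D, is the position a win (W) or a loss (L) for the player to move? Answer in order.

G: L, D: W

Label each position W (a win for the player to move) or L (a loss). A position with no legal move is L; any other position is W exactly when some move reaches an L, and L when every move reaches a W.
Every edge goes from a vertex to one that appears earlier in the order F, A, G, C, E, D, B, so processing vertices in that order labels each vertex after all of its successors.
F: no outgoing edge → L
A: →F(L), so W
G: →A(W) only, which is W, so L
C: →A(W) only, which is W, so L
E: →C(L), so W
D: →G(L), so W
B: →C(L), so W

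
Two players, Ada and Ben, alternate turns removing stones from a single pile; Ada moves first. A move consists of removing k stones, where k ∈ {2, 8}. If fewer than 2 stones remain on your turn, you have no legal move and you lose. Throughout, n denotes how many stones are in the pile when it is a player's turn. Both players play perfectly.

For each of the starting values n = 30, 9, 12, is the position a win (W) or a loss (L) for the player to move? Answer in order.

Label each position W (a win for the player to move) or L (a loss). A position with no legal move is L; any other position is W exactly when some move reaches an L, and L when every move reaches a W.
n=0: no move → L
n=1: no move → L
n=2: can move to 0, which is L ⇒ W
n=3: can move to 1, which is L ⇒ W
n=4: the only move is to 2(W), a W ⇒ L
n=5: the only move is to 3(W), a W ⇒ L
n=6: can move to 4, which is L ⇒ W
n=7: can move to 5, which is L ⇒ W
n=8: can move to 0, which is L ⇒ W
n=9: can move to 1, which is L ⇒ W
n=10: moves to 8(W), 2(W); every one is W ⇒ L
n=11: moves to 9(W), 3(W); every one is W ⇒ L
n=12: can move to 10, which is L ⇒ W
n=13: can move to 11, which is L ⇒ W
n=14: moves to 12(W), 6(W); every one is W ⇒ L
n=15: moves to 13(W), 7(W); every one is W ⇒ L
n=16: can move to 14, which is L ⇒ W
n=17: can move to 15, which is L ⇒ W
n=18: can move to 10, which is L ⇒ W
n=19: can move to 11, which is L ⇒ W
n=20: moves to 18(W), 12(W); every one is W ⇒ L
n=21: moves to 19(W), 13(W); every one is W ⇒ L
n=22: can move to 20, which is L ⇒ W
n=23: can move to 21, which is L ⇒ W
n=24: moves to 22(W), 16(W); every one is W ⇒ L
n=25: moves to 23(W), 17(W); every one is W ⇒ L
n=26: can move to 24, which is L ⇒ W
n=27: can move to 25, which is L ⇒ W
n=28: can move to 20, which is L ⇒ W
n=29: can move to 21, which is L ⇒ W
n=30: moves to 28(W), 22(W); every one is W ⇒ L

30: L, 9: W, 12: W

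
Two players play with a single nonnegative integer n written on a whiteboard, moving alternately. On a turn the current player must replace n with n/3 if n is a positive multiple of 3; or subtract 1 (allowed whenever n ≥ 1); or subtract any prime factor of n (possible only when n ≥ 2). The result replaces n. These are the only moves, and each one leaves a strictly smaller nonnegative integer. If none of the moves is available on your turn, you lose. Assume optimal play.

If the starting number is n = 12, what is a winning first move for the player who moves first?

Positions with no move are L. A position that does have a move is losing for the player to move precisely when every available move leads to a winning position for the opponent. Fill in the labels:
n=0: no move → L
n=1: reaches L-position 0 → W
n=2: reaches L-position 0 → W
n=3: reaches L-position 0 → W
n=4: only reaches 2(W), 3(W), all W → L
n=5: reaches L-position 0 → W
n=6: reaches L-position 4 → W
n=7: reaches L-position 0 → W
n=8: only reaches 6(W), 7(W), all W → L
n=9: reaches L-position 8 → W
n=10: reaches L-position 8 → W
n=11: reaches L-position 0 → W
n=12: reaches L-position 4 → W
From 12, the L positions reachable in one move are: 4.

Move to 4.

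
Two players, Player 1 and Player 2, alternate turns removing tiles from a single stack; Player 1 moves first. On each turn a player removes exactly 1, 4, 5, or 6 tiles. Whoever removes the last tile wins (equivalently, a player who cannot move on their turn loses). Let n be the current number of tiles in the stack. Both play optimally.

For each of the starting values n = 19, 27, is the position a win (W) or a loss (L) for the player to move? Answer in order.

Work bottom-up. With no move the player to move loses. Otherwise the position is W if at least one move leads to an L position for the opponent, and L if every move leads to a W.
n=0: no move → L
n=1: →0(L), so W
n=2: →1(W) only, which is W, so L
n=3: →2(L), so W
n=4: →0(L), so W
n=5: →0(L), so W
n=6: →2(L), so W
n=7: →2(L), so W
n=8: →2(L), so W
n=9: →8(W), 5(W), 4(W), 3(W) — all W, so L
n=10: →9(L), so W
n=11: →10(W), 7(W), 6(W), 5(W) — all W, so L
n=12: →11(L), so W
n=13: →9(L), so W
n=14: →9(L), so W
n=15: →11(L), so W
n=16: →11(L), so W
n=17: →11(L), so W
n=18: →17(W), 14(W), 13(W), 12(W) — all W, so L
n=19: →18(L), so W
n=20: →19(W), 16(W), 15(W), 14(W) — all W, so L
n=21: →20(L), so W
n=22: →18(L), so W
n=23: →18(L), so W
n=24: →20(L), so W
n=25: →20(L), so W
n=26: →20(L), so W
n=27: →26(W), 23(W), 22(W), 21(W) — all W, so L

19: W, 27: L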